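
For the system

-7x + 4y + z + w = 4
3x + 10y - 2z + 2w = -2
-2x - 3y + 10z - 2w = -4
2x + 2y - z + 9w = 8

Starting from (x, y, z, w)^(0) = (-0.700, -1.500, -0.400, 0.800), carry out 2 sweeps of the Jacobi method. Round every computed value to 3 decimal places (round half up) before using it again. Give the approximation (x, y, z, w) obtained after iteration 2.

(-0.631, -0.221, -0.477, 1.152)

Iteration 1:
  x = (4 - (4)·-1.500 - (1)·-0.400 - (1)·0.800) / (-7) = -1.371
  y = (-2 - (3)·-0.700 - (-2)·-0.400 - (2)·0.800) / (10) = -0.230
  z = (-4 - (-2)·-0.700 - (-3)·-1.500 - (-2)·0.800) / (10) = -0.830
  w = (8 - (2)·-0.700 - (2)·-1.500 - (-1)·-0.400) / (9) = 1.333
Iteration 2:
  x = (4 - (4)·-0.230 - (1)·-0.830 - (1)·1.333) / (-7) = -0.631
  y = (-2 - (3)·-1.371 - (-2)·-0.830 - (2)·1.333) / (10) = -0.221
  z = (-4 - (-2)·-1.371 - (-3)·-0.230 - (-2)·1.333) / (10) = -0.477
  w = (8 - (2)·-1.371 - (2)·-0.230 - (-1)·-0.830) / (9) = 1.152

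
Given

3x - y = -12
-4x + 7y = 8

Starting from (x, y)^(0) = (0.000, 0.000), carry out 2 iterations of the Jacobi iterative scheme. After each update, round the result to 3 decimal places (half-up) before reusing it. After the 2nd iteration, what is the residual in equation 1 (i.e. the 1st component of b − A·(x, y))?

-2.286

Iteration 1:
  x = (-12 - (-1)·0.000) / (3) = -4.000
  y = (8 - (-4)·0.000) / (7) = 1.143
Iteration 2:
  x = (-12 - (-1)·1.143) / (3) = -3.619
  y = (8 - (-4)·-4.000) / (7) = -1.143
Residual b − A·x = (-2.286, 1.525)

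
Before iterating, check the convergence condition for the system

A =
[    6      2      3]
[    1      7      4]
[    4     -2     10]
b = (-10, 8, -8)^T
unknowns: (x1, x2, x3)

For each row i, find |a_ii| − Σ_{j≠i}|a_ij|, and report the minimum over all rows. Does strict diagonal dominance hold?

1

row 1: |6| − (2+3) = 1
row 2: |7| − (1+4) = 2
row 3: |10| − (4+2) = 4
minimum over rows = 1 → strictly diagonally dominant (convergence guaranteed)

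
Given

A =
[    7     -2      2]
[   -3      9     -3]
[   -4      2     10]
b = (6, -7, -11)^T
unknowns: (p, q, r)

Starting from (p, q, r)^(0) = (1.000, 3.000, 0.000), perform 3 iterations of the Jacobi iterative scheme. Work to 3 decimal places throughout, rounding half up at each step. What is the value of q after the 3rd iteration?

Iteration 1:
  p = (6 - (-2)·3.000 - (2)·0.000) / (7) = 1.714
  q = (-7 - (-3)·1.000 - (-3)·0.000) / (9) = -0.444
  r = (-11 - (-4)·1.000 - (2)·3.000) / (10) = -1.300
Iteration 2:
  p = (6 - (-2)·-0.444 - (2)·-1.300) / (7) = 1.102
  q = (-7 - (-3)·1.714 - (-3)·-1.300) / (9) = -0.640
  r = (-11 - (-4)·1.714 - (2)·-0.444) / (10) = -0.326
Iteration 3:
  p = (6 - (-2)·-0.640 - (2)·-0.326) / (7) = 0.767
  q = (-7 - (-3)·1.102 - (-3)·-0.326) / (9) = -0.519
  r = (-11 - (-4)·1.102 - (2)·-0.640) / (10) = -0.531

-0.519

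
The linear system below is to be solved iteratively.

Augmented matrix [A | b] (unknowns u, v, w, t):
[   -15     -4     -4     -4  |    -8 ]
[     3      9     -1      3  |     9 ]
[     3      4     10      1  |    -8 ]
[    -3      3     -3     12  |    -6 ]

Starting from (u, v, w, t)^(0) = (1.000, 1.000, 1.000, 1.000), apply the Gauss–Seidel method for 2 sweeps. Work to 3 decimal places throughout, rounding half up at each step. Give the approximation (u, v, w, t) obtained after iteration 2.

(0.900, 0.929, -1.334, -0.841)

Iteration 1:
  u = (-8 - (-4)·1.000 - (-4)·1.000 - (-4)·1.000) / (-15) = -0.267
  v = (9 - (3)·-0.267 - (-1)·1.000 - (3)·1.000) / (9) = 0.867
  w = (-8 - (3)·-0.267 - (4)·0.867 - (1)·1.000) / (10) = -1.167
  t = (-6 - (-3)·-0.267 - (3)·0.867 - (-3)·-1.167) / (12) = -1.075
Iteration 2:
  u = (-8 - (-4)·0.867 - (-4)·-1.167 - (-4)·-1.075) / (-15) = 0.900
  v = (9 - (3)·0.900 - (-1)·-1.167 - (3)·-1.075) / (9) = 0.929
  w = (-8 - (3)·0.900 - (4)·0.929 - (1)·-1.075) / (10) = -1.334
  t = (-6 - (-3)·0.900 - (3)·0.929 - (-3)·-1.334) / (12) = -0.841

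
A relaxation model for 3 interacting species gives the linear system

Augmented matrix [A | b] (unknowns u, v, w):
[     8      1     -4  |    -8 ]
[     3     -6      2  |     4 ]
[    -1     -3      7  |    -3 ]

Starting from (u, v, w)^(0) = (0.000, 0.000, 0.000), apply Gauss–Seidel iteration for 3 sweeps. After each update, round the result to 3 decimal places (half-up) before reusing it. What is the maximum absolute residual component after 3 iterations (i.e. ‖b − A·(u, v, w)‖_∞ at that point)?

Iteration 1:
  u = (-8 - (1)·0.000 - (-4)·0.000) / (8) = -1.000
  v = (4 - (3)·-1.000 - (2)·0.000) / (-6) = -1.167
  w = (-3 - (-1)·-1.000 - (-3)·-1.167) / (7) = -1.072
Iteration 2:
  u = (-8 - (1)·-1.167 - (-4)·-1.072) / (8) = -1.390
  v = (4 - (3)·-1.390 - (2)·-1.072) / (-6) = -1.719
  w = (-3 - (-1)·-1.390 - (-3)·-1.719) / (7) = -1.364
Iteration 3:
  u = (-8 - (1)·-1.719 - (-4)·-1.364) / (8) = -1.467
  v = (4 - (3)·-1.467 - (2)·-1.364) / (-6) = -1.855
  w = (-3 - (-1)·-1.467 - (-3)·-1.855) / (7) = -1.433
Residual b − A·x = (-0.141, 0.137, -0.001); ∞-norm = 0.141

0.141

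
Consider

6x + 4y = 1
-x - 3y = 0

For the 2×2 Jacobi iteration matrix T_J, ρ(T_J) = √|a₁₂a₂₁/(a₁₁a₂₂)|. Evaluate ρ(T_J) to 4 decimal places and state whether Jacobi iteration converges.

0.4714

a₁₂a₂₁/(a₁₁a₂₂) = (4)·(-1) / ((6)·(-3)) = 0.222222
ρ = √|0.222222| = √0.222222 = 0.4714
ρ < 1, so Jacobi converges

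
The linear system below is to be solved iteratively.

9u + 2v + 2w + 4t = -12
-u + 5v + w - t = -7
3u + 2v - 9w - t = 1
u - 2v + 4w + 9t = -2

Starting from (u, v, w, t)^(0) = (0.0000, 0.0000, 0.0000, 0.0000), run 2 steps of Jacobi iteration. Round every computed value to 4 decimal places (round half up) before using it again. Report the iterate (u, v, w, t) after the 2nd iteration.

Iteration 1:
  u = (-12 - (2)·0.0000 - (2)·0.0000 - (4)·0.0000) / (9) = -1.3333
  v = (-7 - (-1)·0.0000 - (1)·0.0000 - (-1)·0.0000) / (5) = -1.4000
  w = (1 - (3)·0.0000 - (2)·0.0000 - (-1)·0.0000) / (-9) = -0.1111
  t = (-2 - (1)·0.0000 - (-2)·0.0000 - (4)·0.0000) / (9) = -0.2222
Iteration 2:
  u = (-12 - (2)·-1.4000 - (2)·-0.1111 - (4)·-0.2222) / (9) = -0.8988
  v = (-7 - (-1)·-1.3333 - (1)·-0.1111 - (-1)·-0.2222) / (5) = -1.6889
  w = (1 - (3)·-1.3333 - (2)·-1.4000 - (-1)·-0.2222) / (-9) = -0.8420
  t = (-2 - (1)·-1.3333 - (-2)·-1.4000 - (4)·-0.1111) / (9) = -0.3358

(-0.8988, -1.6889, -0.8420, -0.3358)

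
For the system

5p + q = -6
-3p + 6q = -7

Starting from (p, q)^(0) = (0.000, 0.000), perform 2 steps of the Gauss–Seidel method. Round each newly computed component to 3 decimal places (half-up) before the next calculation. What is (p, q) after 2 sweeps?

(-0.847, -1.590)

Iteration 1:
  p = (-6 - (1)·0.000) / (5) = -1.200
  q = (-7 - (-3)·-1.200) / (6) = -1.767
Iteration 2:
  p = (-6 - (1)·-1.767) / (5) = -0.847
  q = (-7 - (-3)·-0.847) / (6) = -1.590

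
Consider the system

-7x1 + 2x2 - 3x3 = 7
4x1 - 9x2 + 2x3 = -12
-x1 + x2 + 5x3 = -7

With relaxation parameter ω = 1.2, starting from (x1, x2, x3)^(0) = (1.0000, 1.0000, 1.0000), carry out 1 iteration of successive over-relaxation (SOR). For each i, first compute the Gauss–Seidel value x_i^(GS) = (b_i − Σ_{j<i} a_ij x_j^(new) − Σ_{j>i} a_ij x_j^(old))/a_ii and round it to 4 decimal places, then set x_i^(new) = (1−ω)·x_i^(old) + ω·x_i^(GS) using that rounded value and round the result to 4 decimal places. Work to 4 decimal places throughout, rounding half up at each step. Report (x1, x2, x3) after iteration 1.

(-1.5715, 0.8285, -2.4560)

Iteration 1:
  x1: GS value = (7 - (2)·1.0000 - (-3)·1.0000) / (-7) = -1.1429;  x1 ← (1−ω)·1.0000 + ω·-1.1429 = -1.5715
  x2: GS value = (-12 - (4)·-1.5715 - (2)·1.0000) / (-9) = 0.8571;  x2 ← (1−ω)·1.0000 + ω·0.8571 = 0.8285
  x3: GS value = (-7 - (-1)·-1.5715 - (1)·0.8285) / (5) = -1.8800;  x3 ← (1−ω)·1.0000 + ω·-1.8800 = -2.4560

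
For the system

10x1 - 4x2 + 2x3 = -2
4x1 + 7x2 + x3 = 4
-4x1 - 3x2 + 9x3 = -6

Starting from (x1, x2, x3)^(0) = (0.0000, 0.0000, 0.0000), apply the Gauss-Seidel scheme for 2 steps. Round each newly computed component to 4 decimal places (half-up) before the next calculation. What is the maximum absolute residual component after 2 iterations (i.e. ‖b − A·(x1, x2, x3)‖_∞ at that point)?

Iteration 1:
  x1 = (-2 - (-4)·0.0000 - (2)·0.0000) / (10) = -0.2000
  x2 = (4 - (4)·-0.2000 - (1)·0.0000) / (7) = 0.6857
  x3 = (-6 - (-4)·-0.2000 - (-3)·0.6857) / (9) = -0.5270
Iteration 2:
  x1 = (-2 - (-4)·0.6857 - (2)·-0.5270) / (10) = 0.1797
  x2 = (4 - (4)·0.1797 - (1)·-0.5270) / (7) = 0.5440
  x3 = (-6 - (-4)·0.1797 - (-3)·0.5440) / (9) = -0.4055
Residual b − A·x = (-0.8100, -0.1213, 0.0003); ∞-norm = 0.8100

0.8100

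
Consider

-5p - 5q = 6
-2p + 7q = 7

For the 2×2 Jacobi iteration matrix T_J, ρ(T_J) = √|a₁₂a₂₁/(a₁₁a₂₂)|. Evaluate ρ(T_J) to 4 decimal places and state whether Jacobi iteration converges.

0.5345

a₁₂a₂₁/(a₁₁a₂₂) = (-5)·(-2) / ((-5)·(7)) = -0.285714
ρ = √|-0.285714| = √0.285714 = 0.5345
ρ < 1, so Jacobi converges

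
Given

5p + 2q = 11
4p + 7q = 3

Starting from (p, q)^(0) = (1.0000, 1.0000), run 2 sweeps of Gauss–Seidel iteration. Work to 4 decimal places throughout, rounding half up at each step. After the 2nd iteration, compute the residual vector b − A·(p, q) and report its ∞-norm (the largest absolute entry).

Iteration 1:
  p = (11 - (2)·1.0000) / (5) = 1.8000
  q = (3 - (4)·1.8000) / (7) = -0.6000
Iteration 2:
  p = (11 - (2)·-0.6000) / (5) = 2.4400
  q = (3 - (4)·2.4400) / (7) = -0.9657
Residual b − A·x = (0.7314, -0.0001); ∞-norm = 0.7314

0.7314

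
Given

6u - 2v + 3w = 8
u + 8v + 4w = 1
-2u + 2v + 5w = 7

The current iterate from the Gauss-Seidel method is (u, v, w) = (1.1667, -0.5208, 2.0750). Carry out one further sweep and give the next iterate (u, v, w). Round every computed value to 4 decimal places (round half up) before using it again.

(0.1222, -0.9278, 1.8200)

One sweep:
  u = (8 - (-2)·-0.5208 - (3)·2.0750) / (6) = 0.1222
  v = (1 - (1)·0.1222 - (4)·2.0750) / (8) = -0.9278
  w = (7 - (-2)·0.1222 - (2)·-0.9278) / (5) = 1.8200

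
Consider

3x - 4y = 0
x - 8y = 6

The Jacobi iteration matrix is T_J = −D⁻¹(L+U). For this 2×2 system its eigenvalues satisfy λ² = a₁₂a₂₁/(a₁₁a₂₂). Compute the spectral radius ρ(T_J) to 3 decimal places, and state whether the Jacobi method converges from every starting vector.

a₁₂a₂₁/(a₁₁a₂₂) = (-4)·(1) / ((3)·(-8)) = 0.166667
ρ = √|0.166667| = √0.166667 = 0.408
ρ < 1, so Jacobi converges

0.408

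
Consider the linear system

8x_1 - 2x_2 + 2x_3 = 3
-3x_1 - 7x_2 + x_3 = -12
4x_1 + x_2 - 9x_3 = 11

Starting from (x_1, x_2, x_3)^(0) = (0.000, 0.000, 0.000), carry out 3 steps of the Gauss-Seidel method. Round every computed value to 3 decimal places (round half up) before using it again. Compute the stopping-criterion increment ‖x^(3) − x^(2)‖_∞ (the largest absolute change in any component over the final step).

Iteration 1:
  x_1 = (3 - (-2)·0.000 - (2)·0.000) / (8) = 0.375
  x_2 = (-12 - (-3)·0.375 - (1)·0.000) / (-7) = 1.554
  x_3 = (11 - (4)·0.375 - (1)·1.554) / (-9) = -0.883
Iteration 2:
  x_1 = (3 - (-2)·1.554 - (2)·-0.883) / (8) = 0.984
  x_2 = (-12 - (-3)·0.984 - (1)·-0.883) / (-7) = 1.166
  x_3 = (11 - (4)·0.984 - (1)·1.166) / (-9) = -0.655
Iteration 3:
  x_1 = (3 - (-2)·1.166 - (2)·-0.655) / (8) = 0.830
  x_2 = (-12 - (-3)·0.830 - (1)·-0.655) / (-7) = 1.265
  x_3 = (11 - (4)·0.830 - (1)·1.265) / (-9) = -0.713
Change: (-0.154, 0.099, -0.058) → max |·| = 0.154

0.154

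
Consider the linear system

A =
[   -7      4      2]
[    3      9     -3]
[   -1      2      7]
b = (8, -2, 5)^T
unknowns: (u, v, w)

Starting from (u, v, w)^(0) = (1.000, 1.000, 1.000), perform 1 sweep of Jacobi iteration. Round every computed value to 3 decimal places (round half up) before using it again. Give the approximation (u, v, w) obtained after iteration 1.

(-0.286, -0.222, 0.571)

Iteration 1:
  u = (8 - (4)·1.000 - (2)·1.000) / (-7) = -0.286
  v = (-2 - (3)·1.000 - (-3)·1.000) / (9) = -0.222
  w = (5 - (-1)·1.000 - (2)·1.000) / (7) = 0.571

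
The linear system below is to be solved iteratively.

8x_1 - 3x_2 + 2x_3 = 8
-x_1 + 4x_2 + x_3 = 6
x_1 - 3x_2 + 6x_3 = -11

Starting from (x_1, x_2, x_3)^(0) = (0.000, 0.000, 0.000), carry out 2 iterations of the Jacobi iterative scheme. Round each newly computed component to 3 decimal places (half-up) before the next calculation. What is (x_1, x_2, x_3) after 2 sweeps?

Iteration 1:
  x_1 = (8 - (-3)·0.000 - (2)·0.000) / (8) = 1.000
  x_2 = (6 - (-1)·0.000 - (1)·0.000) / (4) = 1.500
  x_3 = (-11 - (1)·0.000 - (-3)·0.000) / (6) = -1.833
Iteration 2:
  x_1 = (8 - (-3)·1.500 - (2)·-1.833) / (8) = 2.021
  x_2 = (6 - (-1)·1.000 - (1)·-1.833) / (4) = 2.208
  x_3 = (-11 - (1)·1.000 - (-3)·1.500) / (6) = -1.250

(2.021, 2.208, -1.250)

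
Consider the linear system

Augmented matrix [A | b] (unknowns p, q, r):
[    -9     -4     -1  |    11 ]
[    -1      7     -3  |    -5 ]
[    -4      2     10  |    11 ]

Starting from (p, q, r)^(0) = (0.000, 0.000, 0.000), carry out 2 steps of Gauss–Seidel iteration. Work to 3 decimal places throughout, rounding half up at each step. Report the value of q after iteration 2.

Iteration 1:
  p = (11 - (-4)·0.000 - (-1)·0.000) / (-9) = -1.222
  q = (-5 - (-1)·-1.222 - (-3)·0.000) / (7) = -0.889
  r = (11 - (-4)·-1.222 - (2)·-0.889) / (10) = 0.789
Iteration 2:
  p = (11 - (-4)·-0.889 - (-1)·0.789) / (-9) = -0.915
  q = (-5 - (-1)·-0.915 - (-3)·0.789) / (7) = -0.507
  r = (11 - (-4)·-0.915 - (2)·-0.507) / (10) = 0.835

-0.507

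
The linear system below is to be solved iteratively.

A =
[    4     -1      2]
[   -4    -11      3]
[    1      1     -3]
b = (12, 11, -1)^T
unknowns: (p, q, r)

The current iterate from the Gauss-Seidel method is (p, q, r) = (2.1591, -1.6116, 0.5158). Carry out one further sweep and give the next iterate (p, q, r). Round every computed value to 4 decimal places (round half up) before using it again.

One sweep:
  p = (12 - (-1)·-1.6116 - (2)·0.5158) / (4) = 2.3392
  q = (11 - (-4)·2.3392 - (3)·0.5158) / (-11) = -1.7099
  r = (-1 - (1)·2.3392 - (1)·-1.7099) / (-3) = 0.5431

(2.3392, -1.7099, 0.5431)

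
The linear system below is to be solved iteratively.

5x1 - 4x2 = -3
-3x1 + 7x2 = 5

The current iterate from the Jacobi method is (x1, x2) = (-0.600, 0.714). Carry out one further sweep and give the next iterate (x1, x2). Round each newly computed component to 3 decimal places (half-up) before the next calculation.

One sweep:
  x1 = (-3 - (-4)·0.714) / (5) = -0.029
  x2 = (5 - (-3)·-0.600) / (7) = 0.457

(-0.029, 0.457)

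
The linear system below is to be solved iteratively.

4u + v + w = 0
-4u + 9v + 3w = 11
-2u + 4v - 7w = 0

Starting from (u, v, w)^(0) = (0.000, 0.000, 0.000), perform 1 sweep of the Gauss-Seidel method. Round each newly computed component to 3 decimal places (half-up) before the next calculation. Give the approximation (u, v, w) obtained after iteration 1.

Iteration 1:
  u = (0 - (1)·0.000 - (1)·0.000) / (4) = 0.000
  v = (11 - (-4)·0.000 - (3)·0.000) / (9) = 1.222
  w = (0 - (-2)·0.000 - (4)·1.222) / (-7) = 0.698

(0.000, 1.222, 0.698)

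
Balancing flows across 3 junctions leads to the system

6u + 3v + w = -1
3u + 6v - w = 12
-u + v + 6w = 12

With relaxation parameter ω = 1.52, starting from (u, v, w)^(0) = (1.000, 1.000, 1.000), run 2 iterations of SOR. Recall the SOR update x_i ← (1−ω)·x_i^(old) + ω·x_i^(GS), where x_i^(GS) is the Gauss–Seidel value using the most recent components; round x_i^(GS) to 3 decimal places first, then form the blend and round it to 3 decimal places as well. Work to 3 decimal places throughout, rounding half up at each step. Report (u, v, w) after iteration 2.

(-2.722, 3.219, 1.004)

Iteration 1:
  u: GS value = (-1 - (3)·1.000 - (1)·1.000) / (6) = -0.833;  u ← (1−ω)·1.000 + ω·-0.833 = -1.786
  v: GS value = (12 - (3)·-1.786 - (-1)·1.000) / (6) = 3.060;  v ← (1−ω)·1.000 + ω·3.060 = 4.131
  w: GS value = (12 - (-1)·-1.786 - (1)·4.131) / (6) = 1.014;  w ← (1−ω)·1.000 + ω·1.014 = 1.021
Iteration 2:
  u: GS value = (-1 - (3)·4.131 - (1)·1.021) / (6) = -2.402;  u ← (1−ω)·-1.786 + ω·-2.402 = -2.722
  v: GS value = (12 - (3)·-2.722 - (-1)·1.021) / (6) = 3.531;  v ← (1−ω)·4.131 + ω·3.531 = 3.219
  w: GS value = (12 - (-1)·-2.722 - (1)·3.219) / (6) = 1.010;  w ← (1−ω)·1.021 + ω·1.010 = 1.004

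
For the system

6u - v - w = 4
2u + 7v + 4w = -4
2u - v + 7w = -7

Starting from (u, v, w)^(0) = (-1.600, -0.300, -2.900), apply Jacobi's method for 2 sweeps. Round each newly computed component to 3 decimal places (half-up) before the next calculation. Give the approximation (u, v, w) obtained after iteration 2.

(0.826, -0.275, -0.818)

Iteration 1:
  u = (4 - (-1)·-0.300 - (-1)·-2.900) / (6) = 0.133
  v = (-4 - (2)·-1.600 - (4)·-2.900) / (7) = 1.543
  w = (-7 - (2)·-1.600 - (-1)·-0.300) / (7) = -0.586
Iteration 2:
  u = (4 - (-1)·1.543 - (-1)·-0.586) / (6) = 0.826
  v = (-4 - (2)·0.133 - (4)·-0.586) / (7) = -0.275
  w = (-7 - (2)·0.133 - (-1)·1.543) / (7) = -0.818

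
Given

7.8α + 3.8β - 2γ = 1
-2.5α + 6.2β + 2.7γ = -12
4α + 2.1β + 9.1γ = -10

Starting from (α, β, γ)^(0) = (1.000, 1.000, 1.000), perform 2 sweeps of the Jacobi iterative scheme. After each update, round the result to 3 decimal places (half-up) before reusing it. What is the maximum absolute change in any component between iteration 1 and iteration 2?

Iteration 1:
  α = (1 - (3.8)·1.000 - (-2)·1.000) / (7.8) = -0.103
  β = (-12 - (-2.5)·1.000 - (2.7)·1.000) / (6.2) = -1.968
  γ = (-10 - (4)·1.000 - (2.1)·1.000) / (9.1) = -1.769
Iteration 2:
  α = (1 - (3.8)·-1.968 - (-2)·-1.769) / (7.8) = 0.633
  β = (-12 - (-2.5)·-0.103 - (2.7)·-1.769) / (6.2) = -1.207
  γ = (-10 - (4)·-0.103 - (2.1)·-1.968) / (9.1) = -0.599
Change: (0.736, 0.761, 1.170) → max |·| = 1.170

1.170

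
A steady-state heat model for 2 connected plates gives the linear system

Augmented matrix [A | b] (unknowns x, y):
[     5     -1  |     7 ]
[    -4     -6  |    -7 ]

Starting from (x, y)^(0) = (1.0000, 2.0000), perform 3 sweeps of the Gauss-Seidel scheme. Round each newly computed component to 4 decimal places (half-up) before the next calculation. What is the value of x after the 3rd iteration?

1.4476

Iteration 1:
  x = (7 - (-1)·2.0000) / (5) = 1.8000
  y = (-7 - (-4)·1.8000) / (-6) = -0.0333
Iteration 2:
  x = (7 - (-1)·-0.0333) / (5) = 1.3933
  y = (-7 - (-4)·1.3933) / (-6) = 0.2378
Iteration 3:
  x = (7 - (-1)·0.2378) / (5) = 1.4476
  y = (-7 - (-4)·1.4476) / (-6) = 0.2016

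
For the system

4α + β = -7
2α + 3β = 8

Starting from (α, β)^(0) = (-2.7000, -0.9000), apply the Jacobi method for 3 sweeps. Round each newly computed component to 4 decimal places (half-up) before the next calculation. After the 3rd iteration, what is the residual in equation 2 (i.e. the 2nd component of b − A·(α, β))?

-0.3918

Iteration 1:
  α = (-7 - (1)·-0.9000) / (4) = -1.5250
  β = (8 - (2)·-2.7000) / (3) = 4.4667
Iteration 2:
  α = (-7 - (1)·4.4667) / (4) = -2.8667
  β = (8 - (2)·-1.5250) / (3) = 3.6833
Iteration 3:
  α = (-7 - (1)·3.6833) / (4) = -2.6708
  β = (8 - (2)·-2.8667) / (3) = 4.5778
Residual b − A·x = (-0.8946, -0.3918)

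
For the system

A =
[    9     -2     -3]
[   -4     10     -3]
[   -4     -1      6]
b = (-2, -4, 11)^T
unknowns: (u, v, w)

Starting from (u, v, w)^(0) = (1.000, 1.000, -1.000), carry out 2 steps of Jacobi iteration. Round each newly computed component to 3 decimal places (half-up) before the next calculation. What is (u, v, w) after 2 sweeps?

(0.600, 0.267, 1.561)

Iteration 1:
  u = (-2 - (-2)·1.000 - (-3)·-1.000) / (9) = -0.333
  v = (-4 - (-4)·1.000 - (-3)·-1.000) / (10) = -0.300
  w = (11 - (-4)·1.000 - (-1)·1.000) / (6) = 2.667
Iteration 2:
  u = (-2 - (-2)·-0.300 - (-3)·2.667) / (9) = 0.600
  v = (-4 - (-4)·-0.333 - (-3)·2.667) / (10) = 0.267
  w = (11 - (-4)·-0.333 - (-1)·-0.300) / (6) = 1.561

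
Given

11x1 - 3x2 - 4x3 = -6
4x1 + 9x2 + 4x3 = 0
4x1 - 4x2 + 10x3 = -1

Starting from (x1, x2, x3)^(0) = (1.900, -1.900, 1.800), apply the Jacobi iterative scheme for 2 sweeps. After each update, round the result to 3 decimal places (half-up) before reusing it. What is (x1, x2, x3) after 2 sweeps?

(-1.583, 0.902, -0.594)

Iteration 1:
  x1 = (-6 - (-3)·-1.900 - (-4)·1.800) / (11) = -0.409
  x2 = (0 - (4)·1.900 - (4)·1.800) / (9) = -1.644
  x3 = (-1 - (4)·1.900 - (-4)·-1.900) / (10) = -1.620
Iteration 2:
  x1 = (-6 - (-3)·-1.644 - (-4)·-1.620) / (11) = -1.583
  x2 = (0 - (4)·-0.409 - (4)·-1.620) / (9) = 0.902
  x3 = (-1 - (4)·-0.409 - (-4)·-1.644) / (10) = -0.594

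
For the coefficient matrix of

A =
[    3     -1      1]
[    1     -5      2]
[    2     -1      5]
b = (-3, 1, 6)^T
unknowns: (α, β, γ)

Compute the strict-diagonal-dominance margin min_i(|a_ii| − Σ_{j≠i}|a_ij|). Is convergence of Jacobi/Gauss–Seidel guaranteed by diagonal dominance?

row 1: |3| − (1+1) = 1
row 2: |-5| − (1+2) = 2
row 3: |5| − (2+1) = 2
minimum over rows = 1 → strictly diagonally dominant (convergence guaranteed)

1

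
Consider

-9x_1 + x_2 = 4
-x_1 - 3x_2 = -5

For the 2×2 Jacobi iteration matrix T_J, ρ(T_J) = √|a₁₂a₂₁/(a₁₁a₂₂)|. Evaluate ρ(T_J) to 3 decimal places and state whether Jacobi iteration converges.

a₁₂a₂₁/(a₁₁a₂₂) = (1)·(-1) / ((-9)·(-3)) = -0.037037
ρ = √|-0.037037| = √0.037037 = 0.192
ρ < 1, so Jacobi converges

0.192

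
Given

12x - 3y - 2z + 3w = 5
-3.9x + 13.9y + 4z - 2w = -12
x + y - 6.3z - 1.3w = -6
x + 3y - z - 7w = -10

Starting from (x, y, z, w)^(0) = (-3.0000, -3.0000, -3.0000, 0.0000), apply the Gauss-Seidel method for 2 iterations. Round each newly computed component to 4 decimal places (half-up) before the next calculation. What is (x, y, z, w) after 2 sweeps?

Iteration 1:
  x = (5 - (-3)·-3.0000 - (-2)·-3.0000 - (3)·0.0000) / (12) = -0.8333
  y = (-12 - (-3.9)·-0.8333 - (4)·-3.0000 - (-2)·0.0000) / (13.9) = -0.2338
  z = (-6 - (1)·-0.8333 - (1)·-0.2338 - (-1.3)·0.0000) / (-6.3) = 0.7830
  w = (-10 - (1)·-0.8333 - (3)·-0.2338 - (-1)·0.7830) / (-7) = 1.0975
Iteration 2:
  x = (5 - (-3)·-0.2338 - (-2)·0.7830 - (3)·1.0975) / (12) = 0.2143
  y = (-12 - (-3.9)·0.2143 - (4)·0.7830 - (-2)·1.0975) / (13.9) = -0.8706
  z = (-6 - (1)·0.2143 - (1)·-0.8706 - (-1.3)·1.0975) / (-6.3) = 0.6217
  w = (-10 - (1)·0.2143 - (3)·-0.8706 - (-1)·0.6217) / (-7) = 0.9973

(0.2143, -0.8706, 0.6217, 0.9973)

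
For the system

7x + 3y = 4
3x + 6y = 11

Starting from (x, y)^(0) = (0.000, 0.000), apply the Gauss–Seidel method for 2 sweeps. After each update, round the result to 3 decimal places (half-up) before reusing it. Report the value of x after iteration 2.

Iteration 1:
  x = (4 - (3)·0.000) / (7) = 0.571
  y = (11 - (3)·0.571) / (6) = 1.548
Iteration 2:
  x = (4 - (3)·1.548) / (7) = -0.092
  y = (11 - (3)·-0.092) / (6) = 1.879

-0.092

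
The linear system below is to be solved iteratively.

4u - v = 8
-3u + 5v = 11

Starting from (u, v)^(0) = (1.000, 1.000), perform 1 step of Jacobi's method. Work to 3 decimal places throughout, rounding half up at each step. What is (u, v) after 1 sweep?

Iteration 1:
  u = (8 - (-1)·1.000) / (4) = 2.250
  v = (11 - (-3)·1.000) / (5) = 2.800

(2.250, 2.800)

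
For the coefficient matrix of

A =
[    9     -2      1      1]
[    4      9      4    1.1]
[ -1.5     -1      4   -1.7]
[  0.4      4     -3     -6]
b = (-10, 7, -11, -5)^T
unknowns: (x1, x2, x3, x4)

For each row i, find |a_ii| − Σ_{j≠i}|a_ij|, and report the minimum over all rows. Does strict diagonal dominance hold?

row 1: |9| − (2+1+1) = 5
row 2: |9| − (4+4+1.1) = -0.1
row 3: |4| − (1.5+1+1.7) = -0.2
row 4: |-6| − (0.4+4+3) = -1.4
minimum over rows = -1.4 → not strictly diagonally dominant

-1.4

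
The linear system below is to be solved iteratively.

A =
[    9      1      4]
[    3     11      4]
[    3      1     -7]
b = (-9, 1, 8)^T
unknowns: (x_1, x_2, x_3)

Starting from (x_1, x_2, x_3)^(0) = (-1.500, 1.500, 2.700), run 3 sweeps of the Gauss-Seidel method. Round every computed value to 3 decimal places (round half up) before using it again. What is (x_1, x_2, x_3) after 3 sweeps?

Iteration 1:
  x_1 = (-9 - (1)·1.500 - (4)·2.700) / (9) = -2.367
  x_2 = (1 - (3)·-2.367 - (4)·2.700) / (11) = -0.245
  x_3 = (8 - (3)·-2.367 - (1)·-0.245) / (-7) = -2.192
Iteration 2:
  x_1 = (-9 - (1)·-0.245 - (4)·-2.192) / (9) = 0.001
  x_2 = (1 - (3)·0.001 - (4)·-2.192) / (11) = 0.888
  x_3 = (8 - (3)·0.001 - (1)·0.888) / (-7) = -1.016
Iteration 3:
  x_1 = (-9 - (1)·0.888 - (4)·-1.016) / (9) = -0.647
  x_2 = (1 - (3)·-0.647 - (4)·-1.016) / (11) = 0.637
  x_3 = (8 - (3)·-0.647 - (1)·0.637) / (-7) = -1.329

(-0.647, 0.637, -1.329)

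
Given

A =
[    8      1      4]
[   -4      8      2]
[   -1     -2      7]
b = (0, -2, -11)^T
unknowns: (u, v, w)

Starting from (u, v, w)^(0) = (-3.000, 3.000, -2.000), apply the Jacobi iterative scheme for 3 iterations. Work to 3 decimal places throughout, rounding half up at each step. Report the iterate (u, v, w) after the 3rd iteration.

Iteration 1:
  u = (0 - (1)·3.000 - (4)·-2.000) / (8) = 0.625
  v = (-2 - (-4)·-3.000 - (2)·-2.000) / (8) = -1.250
  w = (-11 - (-1)·-3.000 - (-2)·3.000) / (7) = -1.143
Iteration 2:
  u = (0 - (1)·-1.250 - (4)·-1.143) / (8) = 0.728
  v = (-2 - (-4)·0.625 - (2)·-1.143) / (8) = 0.348
  w = (-11 - (-1)·0.625 - (-2)·-1.250) / (7) = -1.839
Iteration 3:
  u = (0 - (1)·0.348 - (4)·-1.839) / (8) = 0.876
  v = (-2 - (-4)·0.728 - (2)·-1.839) / (8) = 0.574
  w = (-11 - (-1)·0.728 - (-2)·0.348) / (7) = -1.368

(0.876, 0.574, -1.368)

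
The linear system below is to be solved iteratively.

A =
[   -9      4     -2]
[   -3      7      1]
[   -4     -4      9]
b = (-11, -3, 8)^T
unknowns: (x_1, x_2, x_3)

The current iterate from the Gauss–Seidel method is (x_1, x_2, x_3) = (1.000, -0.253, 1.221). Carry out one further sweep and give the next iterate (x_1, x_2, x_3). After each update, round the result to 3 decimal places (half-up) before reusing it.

One sweep:
  x_1 = (-11 - (4)·-0.253 - (-2)·1.221) / (-9) = 0.838
  x_2 = (-3 - (-3)·0.838 - (1)·1.221) / (7) = -0.244
  x_3 = (8 - (-4)·0.838 - (-4)·-0.244) / (9) = 1.153

(0.838, -0.244, 1.153)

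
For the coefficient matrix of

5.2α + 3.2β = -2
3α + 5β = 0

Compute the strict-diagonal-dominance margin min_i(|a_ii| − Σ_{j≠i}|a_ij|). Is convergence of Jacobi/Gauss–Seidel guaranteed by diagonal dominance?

row 1: |5.2| − (3.2) = 2
row 2: |5| − (3) = 2
minimum over rows = 2 → strictly diagonally dominant (convergence guaranteed)

2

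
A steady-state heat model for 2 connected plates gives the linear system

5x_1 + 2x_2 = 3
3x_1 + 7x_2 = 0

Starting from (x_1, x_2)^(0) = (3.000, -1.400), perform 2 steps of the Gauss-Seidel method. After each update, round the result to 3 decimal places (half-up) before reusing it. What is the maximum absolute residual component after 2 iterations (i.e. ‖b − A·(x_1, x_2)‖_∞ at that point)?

Iteration 1:
  x_1 = (3 - (2)·-1.400) / (5) = 1.160
  x_2 = (0 - (3)·1.160) / (7) = -0.497
Iteration 2:
  x_1 = (3 - (2)·-0.497) / (5) = 0.799
  x_2 = (0 - (3)·0.799) / (7) = -0.342
Residual b − A·x = (-0.311, -0.003); ∞-norm = 0.311

0.311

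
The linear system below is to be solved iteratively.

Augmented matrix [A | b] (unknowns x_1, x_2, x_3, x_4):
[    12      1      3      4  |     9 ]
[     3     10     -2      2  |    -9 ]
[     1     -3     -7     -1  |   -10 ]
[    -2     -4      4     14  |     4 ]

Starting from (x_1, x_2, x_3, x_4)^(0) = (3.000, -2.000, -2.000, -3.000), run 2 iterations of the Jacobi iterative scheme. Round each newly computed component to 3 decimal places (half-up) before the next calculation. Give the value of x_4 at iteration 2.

Iteration 1:
  x_1 = (9 - (1)·-2.000 - (3)·-2.000 - (4)·-3.000) / (12) = 2.417
  x_2 = (-9 - (3)·3.000 - (-2)·-2.000 - (2)·-3.000) / (10) = -1.600
  x_3 = (-10 - (1)·3.000 - (-3)·-2.000 - (-1)·-3.000) / (-7) = 3.143
  x_4 = (4 - (-2)·3.000 - (-4)·-2.000 - (4)·-2.000) / (14) = 0.714
Iteration 2:
  x_1 = (9 - (1)·-1.600 - (3)·3.143 - (4)·0.714) / (12) = -0.140
  x_2 = (-9 - (3)·2.417 - (-2)·3.143 - (2)·0.714) / (10) = -1.139
  x_3 = (-10 - (1)·2.417 - (-3)·-1.600 - (-1)·0.714) / (-7) = 2.358
  x_4 = (4 - (-2)·2.417 - (-4)·-1.600 - (4)·3.143) / (14) = -0.724

-0.724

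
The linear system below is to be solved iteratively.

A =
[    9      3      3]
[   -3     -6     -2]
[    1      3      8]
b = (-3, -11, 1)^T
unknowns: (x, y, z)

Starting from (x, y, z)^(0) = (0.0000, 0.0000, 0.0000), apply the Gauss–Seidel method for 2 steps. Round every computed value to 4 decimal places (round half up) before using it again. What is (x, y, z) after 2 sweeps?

Iteration 1:
  x = (-3 - (3)·0.0000 - (3)·0.0000) / (9) = -0.3333
  y = (-11 - (-3)·-0.3333 - (-2)·0.0000) / (-6) = 2.0000
  z = (1 - (1)·-0.3333 - (3)·2.0000) / (8) = -0.5833
Iteration 2:
  x = (-3 - (3)·2.0000 - (3)·-0.5833) / (9) = -0.8056
  y = (-11 - (-3)·-0.8056 - (-2)·-0.5833) / (-6) = 2.4306
  z = (1 - (1)·-0.8056 - (3)·2.4306) / (8) = -0.6858

(-0.8056, 2.4306, -0.6858)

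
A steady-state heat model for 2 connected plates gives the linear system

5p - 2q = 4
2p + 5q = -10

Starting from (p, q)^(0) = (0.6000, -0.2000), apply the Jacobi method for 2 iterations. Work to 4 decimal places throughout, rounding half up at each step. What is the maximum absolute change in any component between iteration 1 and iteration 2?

0.8160

Iteration 1:
  p = (4 - (-2)·-0.2000) / (5) = 0.7200
  q = (-10 - (2)·0.6000) / (5) = -2.2400
Iteration 2:
  p = (4 - (-2)·-2.2400) / (5) = -0.0960
  q = (-10 - (2)·0.7200) / (5) = -2.2880
Change: (-0.8160, -0.0480) → max |·| = 0.8160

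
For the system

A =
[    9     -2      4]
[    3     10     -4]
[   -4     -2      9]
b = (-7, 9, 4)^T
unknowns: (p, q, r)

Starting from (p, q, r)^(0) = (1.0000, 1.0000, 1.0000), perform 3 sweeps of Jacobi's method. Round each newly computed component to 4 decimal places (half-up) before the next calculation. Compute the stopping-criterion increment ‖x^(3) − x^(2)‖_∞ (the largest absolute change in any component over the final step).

0.5383

Iteration 1:
  p = (-7 - (-2)·1.0000 - (4)·1.0000) / (9) = -1.0000
  q = (9 - (3)·1.0000 - (-4)·1.0000) / (10) = 1.0000
  r = (4 - (-4)·1.0000 - (-2)·1.0000) / (9) = 1.1111
Iteration 2:
  p = (-7 - (-2)·1.0000 - (4)·1.1111) / (9) = -1.0494
  q = (9 - (3)·-1.0000 - (-4)·1.1111) / (10) = 1.6444
  r = (4 - (-4)·-1.0000 - (-2)·1.0000) / (9) = 0.2222
Iteration 3:
  p = (-7 - (-2)·1.6444 - (4)·0.2222) / (9) = -0.5111
  q = (9 - (3)·-1.0494 - (-4)·0.2222) / (10) = 1.3037
  r = (4 - (-4)·-1.0494 - (-2)·1.6444) / (9) = 0.3435
Change: (0.5383, -0.3407, 0.1213) → max |·| = 0.5383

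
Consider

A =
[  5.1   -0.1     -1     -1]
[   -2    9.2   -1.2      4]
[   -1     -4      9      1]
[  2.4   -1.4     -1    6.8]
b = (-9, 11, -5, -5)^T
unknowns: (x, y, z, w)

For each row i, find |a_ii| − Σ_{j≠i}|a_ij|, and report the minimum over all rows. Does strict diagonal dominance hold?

row 1: |5.1| − (0.1+1+1) = 3
row 2: |9.2| − (2+1.2+4) = 2
row 3: |9| − (1+4+1) = 3
row 4: |6.8| − (2.4+1.4+1) = 2
minimum over rows = 2 → strictly diagonally dominant (convergence guaranteed)

2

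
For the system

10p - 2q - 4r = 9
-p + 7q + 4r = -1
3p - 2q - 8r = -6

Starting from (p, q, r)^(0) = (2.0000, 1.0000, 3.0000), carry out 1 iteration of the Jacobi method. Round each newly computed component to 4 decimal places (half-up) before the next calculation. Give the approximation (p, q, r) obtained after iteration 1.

Iteration 1:
  p = (9 - (-2)·1.0000 - (-4)·3.0000) / (10) = 2.3000
  q = (-1 - (-1)·2.0000 - (4)·3.0000) / (7) = -1.5714
  r = (-6 - (3)·2.0000 - (-2)·1.0000) / (-8) = 1.2500

(2.3000, -1.5714, 1.2500)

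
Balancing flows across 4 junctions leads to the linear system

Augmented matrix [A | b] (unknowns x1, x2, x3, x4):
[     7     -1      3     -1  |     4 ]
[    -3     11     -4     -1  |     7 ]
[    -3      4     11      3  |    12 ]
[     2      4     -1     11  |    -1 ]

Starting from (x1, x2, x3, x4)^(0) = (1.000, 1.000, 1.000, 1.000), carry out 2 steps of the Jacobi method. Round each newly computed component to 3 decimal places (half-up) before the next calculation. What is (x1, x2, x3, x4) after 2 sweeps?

Iteration 1:
  x1 = (4 - (-1)·1.000 - (3)·1.000 - (-1)·1.000) / (7) = 0.429
  x2 = (7 - (-3)·1.000 - (-4)·1.000 - (-1)·1.000) / (11) = 1.364
  x3 = (12 - (-3)·1.000 - (4)·1.000 - (3)·1.000) / (11) = 0.727
  x4 = (-1 - (2)·1.000 - (4)·1.000 - (-1)·1.000) / (11) = -0.545
Iteration 2:
  x1 = (4 - (-1)·1.364 - (3)·0.727 - (-1)·-0.545) / (7) = 0.377
  x2 = (7 - (-3)·0.429 - (-4)·0.727 - (-1)·-0.545) / (11) = 0.968
  x3 = (12 - (-3)·0.429 - (4)·1.364 - (3)·-0.545) / (11) = 0.861
  x4 = (-1 - (2)·0.429 - (4)·1.364 - (-1)·0.727) / (11) = -0.599

(0.377, 0.968, 0.861, -0.599)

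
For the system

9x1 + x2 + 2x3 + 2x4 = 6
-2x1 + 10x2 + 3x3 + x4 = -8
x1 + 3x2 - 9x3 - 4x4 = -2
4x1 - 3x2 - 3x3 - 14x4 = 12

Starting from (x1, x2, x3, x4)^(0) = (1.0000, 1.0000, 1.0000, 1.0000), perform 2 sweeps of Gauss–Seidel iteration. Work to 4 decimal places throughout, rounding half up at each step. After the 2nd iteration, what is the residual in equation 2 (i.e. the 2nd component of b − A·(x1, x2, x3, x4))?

Iteration 1:
  x1 = (6 - (1)·1.0000 - (2)·1.0000 - (2)·1.0000) / (9) = 0.1111
  x2 = (-8 - (-2)·0.1111 - (3)·1.0000 - (1)·1.0000) / (10) = -1.1778
  x3 = (-2 - (1)·0.1111 - (3)·-1.1778 - (-4)·1.0000) / (-9) = -0.6025
  x4 = (12 - (4)·0.1111 - (-3)·-1.1778 - (-3)·-0.6025) / (-14) = -0.4439
Iteration 2:
  x1 = (6 - (1)·-1.1778 - (2)·-0.6025 - (2)·-0.4439) / (9) = 1.0301
  x2 = (-8 - (-2)·1.0301 - (3)·-0.6025 - (1)·-0.4439) / (10) = -0.3688
  x3 = (-2 - (1)·1.0301 - (3)·-0.3688 - (-4)·-0.4439) / (-9) = 0.4110
  x4 = (12 - (4)·1.0301 - (-3)·-0.3688 - (-3)·0.4110) / (-14) = -0.5719
Residual b − A·x = (-2.5803, -2.9129, -0.5123, -0.0004)

-2.9129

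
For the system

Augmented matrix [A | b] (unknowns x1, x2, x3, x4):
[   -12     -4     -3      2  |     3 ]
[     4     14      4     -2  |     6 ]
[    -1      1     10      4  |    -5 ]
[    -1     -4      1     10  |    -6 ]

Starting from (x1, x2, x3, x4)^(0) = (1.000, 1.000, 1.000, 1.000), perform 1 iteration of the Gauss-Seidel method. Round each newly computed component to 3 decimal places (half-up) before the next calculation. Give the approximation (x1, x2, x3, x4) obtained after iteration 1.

(-0.667, 0.476, -1.014, -0.375)

Iteration 1:
  x1 = (3 - (-4)·1.000 - (-3)·1.000 - (2)·1.000) / (-12) = -0.667
  x2 = (6 - (4)·-0.667 - (4)·1.000 - (-2)·1.000) / (14) = 0.476
  x3 = (-5 - (-1)·-0.667 - (1)·0.476 - (4)·1.000) / (10) = -1.014
  x4 = (-6 - (-1)·-0.667 - (-4)·0.476 - (1)·-1.014) / (10) = -0.375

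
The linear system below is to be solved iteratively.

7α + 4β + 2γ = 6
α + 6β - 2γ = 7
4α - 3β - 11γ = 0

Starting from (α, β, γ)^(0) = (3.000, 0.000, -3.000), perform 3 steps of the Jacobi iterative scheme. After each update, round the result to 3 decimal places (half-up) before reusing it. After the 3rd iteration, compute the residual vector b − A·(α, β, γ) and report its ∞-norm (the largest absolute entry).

3.286

Iteration 1:
  α = (6 - (4)·0.000 - (2)·-3.000) / (7) = 1.714
  β = (7 - (1)·3.000 - (-2)·-3.000) / (6) = -0.333
  γ = (0 - (4)·3.000 - (-3)·0.000) / (-11) = 1.091
Iteration 2:
  α = (6 - (4)·-0.333 - (2)·1.091) / (7) = 0.736
  β = (7 - (1)·1.714 - (-2)·1.091) / (6) = 1.245
  γ = (0 - (4)·1.714 - (-3)·-0.333) / (-11) = 0.714
Iteration 3:
  α = (6 - (4)·1.245 - (2)·0.714) / (7) = -0.058
  β = (7 - (1)·0.736 - (-2)·0.714) / (6) = 1.282
  γ = (0 - (4)·0.736 - (-3)·1.245) / (-11) = -0.072
Residual b − A·x = (1.422, -0.778, 3.286); ∞-norm = 3.286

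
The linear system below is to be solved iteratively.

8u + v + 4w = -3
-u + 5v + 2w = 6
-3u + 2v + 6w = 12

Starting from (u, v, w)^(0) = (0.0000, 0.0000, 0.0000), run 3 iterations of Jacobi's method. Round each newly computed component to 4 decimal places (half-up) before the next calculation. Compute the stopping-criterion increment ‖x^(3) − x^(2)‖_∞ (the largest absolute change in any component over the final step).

Iteration 1:
  u = (-3 - (1)·0.0000 - (4)·0.0000) / (8) = -0.3750
  v = (6 - (-1)·0.0000 - (2)·0.0000) / (5) = 1.2000
  w = (12 - (-3)·0.0000 - (2)·0.0000) / (6) = 2.0000
Iteration 2:
  u = (-3 - (1)·1.2000 - (4)·2.0000) / (8) = -1.5250
  v = (6 - (-1)·-0.3750 - (2)·2.0000) / (5) = 0.3250
  w = (12 - (-3)·-0.3750 - (2)·1.2000) / (6) = 1.4125
Iteration 3:
  u = (-3 - (1)·0.3250 - (4)·1.4125) / (8) = -1.1219
  v = (6 - (-1)·-1.5250 - (2)·1.4125) / (5) = 0.3300
  w = (12 - (-3)·-1.5250 - (2)·0.3250) / (6) = 1.1292
Change: (0.4031, 0.0050, -0.2833) → max |·| = 0.4031

0.4031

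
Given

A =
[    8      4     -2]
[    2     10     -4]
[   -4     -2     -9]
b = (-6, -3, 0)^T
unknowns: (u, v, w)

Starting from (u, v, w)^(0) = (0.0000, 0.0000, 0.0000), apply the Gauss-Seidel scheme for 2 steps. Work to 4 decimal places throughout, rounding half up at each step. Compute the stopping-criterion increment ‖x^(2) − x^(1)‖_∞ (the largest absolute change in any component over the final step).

Iteration 1:
  u = (-6 - (4)·0.0000 - (-2)·0.0000) / (8) = -0.7500
  v = (-3 - (2)·-0.7500 - (-4)·0.0000) / (10) = -0.1500
  w = (0 - (-4)·-0.7500 - (-2)·-0.1500) / (-9) = 0.3667
Iteration 2:
  u = (-6 - (4)·-0.1500 - (-2)·0.3667) / (8) = -0.5833
  v = (-3 - (2)·-0.5833 - (-4)·0.3667) / (10) = -0.0367
  w = (0 - (-4)·-0.5833 - (-2)·-0.0367) / (-9) = 0.2674
Change: (0.1667, 0.1133, -0.0993) → max |·| = 0.1667

0.1667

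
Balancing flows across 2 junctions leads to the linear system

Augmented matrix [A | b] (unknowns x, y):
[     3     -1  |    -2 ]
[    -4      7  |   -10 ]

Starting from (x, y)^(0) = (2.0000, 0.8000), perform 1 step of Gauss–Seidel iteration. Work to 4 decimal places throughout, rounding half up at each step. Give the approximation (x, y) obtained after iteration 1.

(-0.4000, -1.6571)

Iteration 1:
  x = (-2 - (-1)·0.8000) / (3) = -0.4000
  y = (-10 - (-4)·-0.4000) / (7) = -1.6571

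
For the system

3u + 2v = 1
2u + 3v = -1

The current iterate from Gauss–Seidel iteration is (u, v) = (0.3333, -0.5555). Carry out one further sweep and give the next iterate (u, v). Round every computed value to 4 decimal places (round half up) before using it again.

One sweep:
  u = (1 - (2)·-0.5555) / (3) = 0.7037
  v = (-1 - (2)·0.7037) / (3) = -0.8025

(0.7037, -0.8025)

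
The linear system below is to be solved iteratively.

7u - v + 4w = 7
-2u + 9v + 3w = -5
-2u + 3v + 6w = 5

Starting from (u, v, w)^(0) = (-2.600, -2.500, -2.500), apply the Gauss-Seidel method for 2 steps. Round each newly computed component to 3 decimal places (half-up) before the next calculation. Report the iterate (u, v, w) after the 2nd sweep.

(0.445, -0.842, 1.403)

Iteration 1:
  u = (7 - (-1)·-2.500 - (4)·-2.500) / (7) = 2.071
  v = (-5 - (-2)·2.071 - (3)·-2.500) / (9) = 0.738
  w = (5 - (-2)·2.071 - (3)·0.738) / (6) = 1.155
Iteration 2:
  u = (7 - (-1)·0.738 - (4)·1.155) / (7) = 0.445
  v = (-5 - (-2)·0.445 - (3)·1.155) / (9) = -0.842
  w = (5 - (-2)·0.445 - (3)·-0.842) / (6) = 1.403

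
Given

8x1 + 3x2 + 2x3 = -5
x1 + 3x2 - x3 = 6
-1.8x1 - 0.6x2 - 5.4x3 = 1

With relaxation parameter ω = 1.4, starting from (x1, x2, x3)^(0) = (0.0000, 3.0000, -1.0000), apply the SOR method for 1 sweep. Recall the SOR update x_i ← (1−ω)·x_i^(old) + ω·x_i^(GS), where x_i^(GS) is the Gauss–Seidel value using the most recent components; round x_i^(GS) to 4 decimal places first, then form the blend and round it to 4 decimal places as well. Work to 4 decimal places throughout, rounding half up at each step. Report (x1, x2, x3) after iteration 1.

Iteration 1:
  x1: GS value = (-5 - (3)·3.0000 - (2)·-1.0000) / (8) = -1.5000;  x1 ← (1−ω)·0.0000 + ω·-1.5000 = -2.1000
  x2: GS value = (6 - (1)·-2.1000 - (-1)·-1.0000) / (3) = 2.3667;  x2 ← (1−ω)·3.0000 + ω·2.3667 = 2.1134
  x3: GS value = (1 - (-1.8)·-2.1000 - (-0.6)·2.1134) / (-5.4) = 0.2800;  x3 ← (1−ω)·-1.0000 + ω·0.2800 = 0.7920

(-2.1000, 2.1134, 0.7920)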